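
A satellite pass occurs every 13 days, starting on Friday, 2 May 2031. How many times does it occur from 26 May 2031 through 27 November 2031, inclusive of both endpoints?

15

Occurrences land 13·i days after 2 May 2031 for i = 0, 1, 2, …
26 May 2031 is 24 days after the start; 24 ÷ 13 = 1 remainder 11; since the remainder is 11, round up to i = 2. First occurrence in the window: #3 on 28 May 2031 (2×13 = 26 days in).
27 November 2031 is 209 days after the start; 209 ÷ 13 = 16 remainder 1. Last occurrence in the window: #17 on 26 November 2031.
Occurrences #3 through #17: 15 in total.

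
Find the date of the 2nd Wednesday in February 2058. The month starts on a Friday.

February 13, 2058

February 2058 begins on a Friday, so the first Wednesday is February 6 (5 days later).
The 2nd Wednesday is 1 weeks later: 6 + 7 = 13.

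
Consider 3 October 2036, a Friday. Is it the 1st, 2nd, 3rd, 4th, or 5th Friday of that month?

1st

Day 3 falls in week ⌈3/7⌉ of the month.
Days 1–7 hold the 1st Friday, 8–14 the 2nd, 15–21 the 3rd, 22–28 the 4th, 29–31 the 5th.
3 is in the range for the 1st.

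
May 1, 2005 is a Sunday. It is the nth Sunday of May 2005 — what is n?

1st

Day 1 falls in week ⌈1/7⌉ of the month.
Days 1–7 hold the 1st Sunday, 8–14 the 2nd, 15–21 the 3rd, 22–28 the 4th, 29–31 the 5th.
1 is in the range for the 1st.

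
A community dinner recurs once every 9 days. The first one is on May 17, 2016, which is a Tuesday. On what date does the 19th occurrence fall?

The 19th occurrence is 18 intervals after the first: 18 × 9 = 162 days after May 17, 2016.
May has 31 days — 14 days to the end of May leaves 148.
June has 30 days (118 left).
July has 31 days (87 left).
August has 31 days (56 left).
September has 30 days (26 left).
26 days into October → October 26, 2016.

October 26, 2016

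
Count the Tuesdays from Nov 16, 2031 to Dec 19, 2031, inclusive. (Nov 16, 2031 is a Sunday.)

Nov 16, 2031 is a Sunday; the first Tuesday on or after it is Nov 18, 2031 (2 days later).
From Nov 18, 2031 to Dec 19, 2031: 12 + 19 = 31 days (rest of Nov, Dec).
31 ÷ 7 = 4 full weeks with remainder 3, so 4 more Tuesdays after the first → 5.

5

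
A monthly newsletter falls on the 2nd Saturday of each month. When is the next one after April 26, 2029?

April 2029 starts on a Sunday; its first Saturday is the 7th, so the 2nd Saturday is the 14th — April 14, 2029.
That is not after April 26, 2029, so look at May 2029.
May 2029 starts on a Tuesday; its first Saturday is the 5th, so the 2nd Saturday is the 12th — May 12, 2029.

May 12, 2029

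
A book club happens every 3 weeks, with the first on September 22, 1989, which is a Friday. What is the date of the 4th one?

The 4th occurrence is 3 intervals after the first: 3 × 21 = 63 days after September 22, 1989.
September has 30 days — 8 days to the end of September leaves 55.
October has 31 days (24 left).
24 days into November → November 24, 1989.

November 24, 1989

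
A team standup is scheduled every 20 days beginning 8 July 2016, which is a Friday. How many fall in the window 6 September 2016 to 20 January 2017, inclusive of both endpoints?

7

Occurrences land 20·i days after 8 July 2016 for i = 0, 1, 2, …
6 September 2016 is 60 days after the start; 60 ÷ 20 = 3 remainder 0. First occurrence in the window: #4 on 6 September 2016 (3×20 = 60 days in).
20 January 2017 is 196 days after the start; 196 ÷ 20 = 9 remainder 16. Last occurrence in the window: #10 on 4 January 2017.
Occurrences #4 through #10: 7 in total.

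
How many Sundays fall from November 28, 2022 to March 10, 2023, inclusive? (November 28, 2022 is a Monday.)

14

November 28, 2022 is a Monday; the first Sunday on or after it is December 4, 2022 (6 days later).
From December 4, 2022 to March 10, 2023: 27 + 31 + 28 + 10 = 96 days (rest of December, January, February, March).
96 ÷ 7 = 13 full weeks with remainder 5, so 13 more Sundays after the first → 14.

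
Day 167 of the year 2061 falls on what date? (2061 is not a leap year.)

Jun 16, 2061

Jan has 31 days (167 − 31 = 136 remain).
Feb has 28 days (136 − 28 = 108 remain).
Mar has 31 days (108 − 31 = 77 remain).
Apr has 30 days (77 − 30 = 47 remain).
May has 31 days (47 − 31 = 16 remain).
16 into Jun → Jun 16.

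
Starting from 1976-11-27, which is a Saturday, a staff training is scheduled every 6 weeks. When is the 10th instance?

1977-12-10

The 10th occurrence is 9 intervals after the first: 9 × 42 = 378 days after 1976-11-27.
November has 30 days — 3 days to the end of November leaves 375.
December has 31 days (344 left).
January has 31 days (313 left).
February has 28 days (285 left).
March has 31 days (254 left).
April has 30 days (224 left).
May has 31 days (193 left).
June has 30 days (163 left).
July has 31 days (132 left).
August has 31 days (101 left).
September has 30 days (71 left).
October has 31 days (40 left).
November has 30 days (10 left).
10 days into December → 1977-12-10.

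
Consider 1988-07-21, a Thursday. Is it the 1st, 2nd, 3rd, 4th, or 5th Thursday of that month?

3rd

Day 21 falls in week ⌈21/7⌉ of the month.
Days 1–7 hold the 1st Thursday, 8–14 the 2nd, 15–21 the 3rd, 22–28 the 4th, 29–31 the 5th.
21 is in the range for the 3rd.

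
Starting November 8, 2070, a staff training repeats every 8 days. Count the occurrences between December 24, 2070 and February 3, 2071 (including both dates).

5

Occurrences land 8·i days after November 8, 2070 for i = 0, 1, 2, …
December 24, 2070 is 46 days after the start; 46 ÷ 8 = 5 remainder 6; since the remainder is 6, round up to i = 6. First occurrence in the window: #7 on December 26, 2070 (6×8 = 48 days in).
February 3, 2071 is 87 days after the start; 87 ÷ 8 = 10 remainder 7. Last occurrence in the window: #11 on January 27, 2071.
Occurrences #7 through #11: 5 in total.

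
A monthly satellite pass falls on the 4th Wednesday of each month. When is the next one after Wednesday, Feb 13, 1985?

Feb 27, 1985

Feb 1985 starts on a Friday; its first Wednesday is the 6th, so the 4th Wednesday is the 27th — Feb 27, 1985.
Feb 27, 1985 is after Feb 13, 1985, so that is the next one.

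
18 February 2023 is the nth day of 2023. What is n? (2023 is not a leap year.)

Days in months before February: 31 = 31.
Plus 18 days into February → day 49.

49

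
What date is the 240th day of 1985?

Jan has 31 days (240 − 31 = 209 remain).
Feb has 28 days (209 − 28 = 181 remain).
Mar has 31 days (181 − 31 = 150 remain).
Apr has 30 days (150 − 30 = 120 remain).
May has 31 days (120 − 31 = 89 remain).
Jun has 30 days (89 − 30 = 59 remain).
Jul has 31 days (59 − 31 = 28 remain).
28 into Aug → Aug 28.

Aug 28, 1985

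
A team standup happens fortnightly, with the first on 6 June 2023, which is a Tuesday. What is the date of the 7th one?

29 August 2023

The 7th occurrence is 6 intervals after the first: 6 × 14 = 84 days after 6 June 2023.
June has 30 days — 24 days to the end of June leaves 60.
July has 31 days (29 left).
29 days into August → 29 August 2023.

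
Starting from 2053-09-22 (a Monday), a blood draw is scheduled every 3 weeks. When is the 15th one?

2054-07-13

The 15th occurrence is 14 intervals after the first: 14 × 21 = 294 days after 2053-09-22.
September has 30 days — 8 days to the end of September leaves 286.
October has 31 days (255 left).
November has 30 days (225 left).
December has 31 days (194 left).
January has 31 days (163 left).
February has 28 days (135 left).
March has 31 days (104 left).
April has 30 days (74 left).
May has 31 days (43 left).
June has 30 days (13 left).
13 days into July → 2054-07-13.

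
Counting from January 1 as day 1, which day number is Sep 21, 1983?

Days in months before Sep: 31 + 28 + 31 + 30 + 31 + 30 + 31 + 31 = 243.
Plus 21 days into Sep → day 264.

264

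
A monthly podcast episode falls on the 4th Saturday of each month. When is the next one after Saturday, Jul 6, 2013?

Jul 2013 starts on a Monday; its first Saturday is the 6th, so the 4th Saturday is the 27th — Jul 27, 2013.
Jul 27, 2013 is after Jul 6, 2013, so that is the next one.

Jul 27, 2013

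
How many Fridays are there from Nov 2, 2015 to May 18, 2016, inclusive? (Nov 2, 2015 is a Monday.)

Nov 2, 2015 is a Monday; the first Friday on or after it is Nov 6, 2015 (4 days later).
From Nov 6, 2015 to May 18, 2016: 24 + 31 + 31 + 29 + 31 + 30 + 18 = 194 days (rest of Nov, Dec, Jan, Feb, Mar, Apr, May).
194 ÷ 7 = 27 full weeks with remainder 5, so 27 more Fridays after the first → 28.

28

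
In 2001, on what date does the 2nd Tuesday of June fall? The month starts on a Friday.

June 2001 begins on a Friday, so the first Tuesday is June 5 (4 days later).
The 2nd Tuesday is 1 weeks later: 5 + 7 = 12.

2001-06-12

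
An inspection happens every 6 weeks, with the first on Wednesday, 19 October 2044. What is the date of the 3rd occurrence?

11 January 2045

The 3rd occurrence is 2 intervals after the first: 2 × 42 = 84 days after 19 October 2044.
October has 31 days — 12 days to the end of October leaves 72.
November has 30 days (42 left).
December has 31 days (11 left).
11 days into January → 11 January 2045.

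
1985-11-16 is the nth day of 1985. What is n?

320

Days in months before November: 31 + 28 + 31 + 30 + 31 + 30 + 31 + 31 + 30 + 31 = 304.
Plus 16 days into November → day 320.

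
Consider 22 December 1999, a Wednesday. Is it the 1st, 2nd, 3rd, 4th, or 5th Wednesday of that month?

4th

Day 22 falls in week ⌈22/7⌉ of the month.
Days 1–7 hold the 1st Wednesday, 8–14 the 2nd, 15–21 the 3rd, 22–28 the 4th, 29–31 the 5th.
22 is in the range for the 4th.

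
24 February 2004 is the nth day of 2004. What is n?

Days in months before February: 31 = 31.
Plus 24 days into February → day 55.

55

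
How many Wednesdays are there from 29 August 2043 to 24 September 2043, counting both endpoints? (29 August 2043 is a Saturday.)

29 August 2043 is a Saturday; the first Wednesday on or after it is 2 September 2043 (4 days later).
From 2 September 2043 to 24 September 2043 is 24 − 2 = 22 days.
22 ÷ 7 = 3 full weeks with remainder 1, so 3 more Wednesdays after the first → 4.

4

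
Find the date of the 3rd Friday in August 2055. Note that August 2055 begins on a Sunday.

2055-08-20

August 2055 begins on a Sunday, so the first Friday is August 6 (5 days later).
The 3rd Friday is 2 weeks later: 6 + 14 = 20.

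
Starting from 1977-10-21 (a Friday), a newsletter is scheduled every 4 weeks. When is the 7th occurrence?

The 7th occurrence is 6 intervals after the first: 6 × 28 = 168 days after 1977-10-21.
October has 31 days — 10 days to the end of October leaves 158.
November has 30 days (128 left).
December has 31 days (97 left).
January has 31 days (66 left).
February has 28 days (38 left).
March has 31 days (7 left).
7 days into April → 1978-04-07.

1978-04-07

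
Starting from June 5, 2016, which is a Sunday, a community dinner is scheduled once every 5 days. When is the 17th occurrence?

The 17th occurrence is 16 intervals after the first: 16 × 5 = 80 days after June 5, 2016.
June has 30 days — 25 days to the end of June leaves 55.
July has 31 days (24 left).
24 days into August → August 24, 2016.

August 24, 2016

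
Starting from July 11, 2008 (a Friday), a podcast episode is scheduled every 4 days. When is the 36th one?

The 36th occurrence is 35 intervals after the first: 35 × 4 = 140 days after July 11, 2008.
July has 31 days — 20 days to the end of July leaves 120.
August has 31 days (89 left).
September has 30 days (59 left).
October has 31 days (28 left).
28 days into November → November 28, 2008.

November 28, 2008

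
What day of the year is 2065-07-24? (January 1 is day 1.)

Days in months before July: 31 + 28 + 31 + 30 + 31 + 30 = 181.
Plus 24 days into July → day 205.

205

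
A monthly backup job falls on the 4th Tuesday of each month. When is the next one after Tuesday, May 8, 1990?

May 1990 starts on a Tuesday; its first Tuesday is the 1st, so the 4th Tuesday is the 22nd — May 22, 1990.
May 22, 1990 is after May 8, 1990, so that is the next one.

May 22, 1990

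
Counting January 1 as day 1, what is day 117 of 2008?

April 26, 2008

January has 31 days (117 − 31 = 86 remain).
February has 29 days (86 − 29 = 57 remain).
March has 31 days (57 − 31 = 26 remain).
26 into April → April 26.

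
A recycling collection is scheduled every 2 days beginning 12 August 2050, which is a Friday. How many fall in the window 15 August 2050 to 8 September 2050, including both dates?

12

Occurrences land 2·i days after 12 August 2050 for i = 0, 1, 2, …
15 August 2050 is 3 days after the start; 3 ÷ 2 = 1 remainder 1; since the remainder is 1, round up to i = 2. First occurrence in the window: #3 on 16 August 2050 (2×2 = 4 days in).
8 September 2050 is 27 days after the start; 27 ÷ 2 = 13 remainder 1. Last occurrence in the window: #14 on 7 September 2050.
Occurrences #3 through #14: 12 in total.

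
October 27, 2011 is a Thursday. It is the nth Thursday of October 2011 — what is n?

4th

Day 27 falls in week ⌈27/7⌉ of the month.
Days 1–7 hold the 1st Thursday, 8–14 the 2nd, 15–21 the 3rd, 22–28 the 4th, 29–31 the 5th.
27 is in the range for the 4th.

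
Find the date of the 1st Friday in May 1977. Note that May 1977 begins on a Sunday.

6 May 1977

May 1977 begins on a Sunday, so the first Friday is May 6 (5 days later).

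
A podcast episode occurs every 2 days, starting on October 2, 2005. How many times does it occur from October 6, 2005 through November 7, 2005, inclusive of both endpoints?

17

Occurrences land 2·i days after October 2, 2005 for i = 0, 1, 2, …
October 6, 2005 is 4 days after the start; 4 ÷ 2 = 2 remainder 0. First occurrence in the window: #3 on October 6, 2005 (2×2 = 4 days in).
November 7, 2005 is 36 days after the start; 36 ÷ 2 = 18 remainder 0. Last occurrence in the window: #19 on November 7, 2005.
Occurrences #3 through #19: 17 in total.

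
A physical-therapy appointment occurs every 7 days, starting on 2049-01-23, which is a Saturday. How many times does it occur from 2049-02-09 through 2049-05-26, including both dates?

Occurrences land 7·i days after 2049-01-23 for i = 0, 1, 2, …
2049-02-09 is 17 days after the start; 17 ÷ 7 = 2 remainder 3; since the remainder is 3, round up to i = 3. First occurrence in the window: #4 on 2049-02-13 (3×7 = 21 days in).
2049-05-26 is 123 days after the start; 123 ÷ 7 = 17 remainder 4. Last occurrence in the window: #18 on 2049-05-22.
Occurrences #4 through #18: 15 in total.

15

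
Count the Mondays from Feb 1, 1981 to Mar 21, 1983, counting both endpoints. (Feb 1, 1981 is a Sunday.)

112

Feb 1, 1981 is a Sunday; the first Monday on or after it is Feb 2, 1981 (1 day later).
From Feb 2, 1981 to Mar 21, 1983: 332 + 365 + 80 = 777 days (rest of 1981, 1982, to Mar 21, 1983 in 1983).
777 ÷ 7 = 111 full weeks with remainder 0, so 111 more Mondays after the first → 112.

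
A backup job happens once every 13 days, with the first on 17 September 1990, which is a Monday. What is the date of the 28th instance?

3 September 1991

The 28th occurrence is 27 intervals after the first: 27 × 13 = 351 days after 17 September 1990.
September has 30 days — 13 days to the end of September leaves 338.
October has 31 days (307 left).
November has 30 days (277 left).
December has 31 days (246 left).
January has 31 days (215 left).
February has 28 days (187 left).
March has 31 days (156 left).
April has 30 days (126 left).
May has 31 days (95 left).
June has 30 days (65 left).
July has 31 days (34 left).
August has 31 days (3 left).
3 days into September → 3 September 1991.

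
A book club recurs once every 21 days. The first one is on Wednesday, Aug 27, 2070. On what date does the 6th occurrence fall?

The 6th occurrence is 5 intervals after the first: 5 × 21 = 105 days after Aug 27, 2070.
Aug has 31 days — 4 days to the end of Aug leaves 101.
Sep has 30 days (71 left).
Oct has 31 days (40 left).
Nov has 30 days (10 left).
10 days into Dec → Dec 10, 2070.

Dec 10, 2070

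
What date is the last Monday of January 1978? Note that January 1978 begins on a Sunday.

30 January 1978

January 1978 begins on a Sunday, so the first Monday is January 2 (1 day later).
January 1978 has 31 days. Adding weeks: 2, 9, 16, 23, 30 — the last one ≤ 31 is the 30th.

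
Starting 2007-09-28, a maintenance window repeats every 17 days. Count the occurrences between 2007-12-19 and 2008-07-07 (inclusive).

12

Occurrences land 17·i days after 2007-09-28 for i = 0, 1, 2, …
2007-12-19 is 82 days after the start; 82 ÷ 17 = 4 remainder 14; since the remainder is 14, round up to i = 5. First occurrence in the window: #6 on 2007-12-22 (5×17 = 85 days in).
2008-07-07 is 283 days after the start; 283 ÷ 17 = 16 remainder 11. Last occurrence in the window: #17 on 2008-06-26.
Occurrences #6 through #17: 12 in total.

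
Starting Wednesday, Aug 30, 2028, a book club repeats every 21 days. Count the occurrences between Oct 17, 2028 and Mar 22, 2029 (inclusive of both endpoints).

Occurrences land 21·i days after Aug 30, 2028 for i = 0, 1, 2, …
Oct 17, 2028 is 48 days after the start; 48 ÷ 21 = 2 remainder 6; since the remainder is 6, round up to i = 3. First occurrence in the window: #4 on Nov 1, 2028 (3×21 = 63 days in).
Mar 22, 2029 is 204 days after the start; 204 ÷ 21 = 9 remainder 15. Last occurrence in the window: #10 on Mar 7, 2029.
Occurrences #4 through #10: 7 in total.

7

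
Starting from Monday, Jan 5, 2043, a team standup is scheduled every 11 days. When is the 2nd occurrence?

Jan 16, 2043

The 2nd occurrence is 1 interval after the first: 1 × 11 = 11 days after Jan 5, 2043.
11 days later is Jan 16, 2043.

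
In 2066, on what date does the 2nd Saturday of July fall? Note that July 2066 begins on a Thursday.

July 2066 begins on a Thursday, so the first Saturday is July 3 (2 days later).
The 2nd Saturday is 1 weeks later: 3 + 7 = 10.

2066-07-10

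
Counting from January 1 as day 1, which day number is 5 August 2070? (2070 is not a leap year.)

217

Days in months before August: 31 + 28 + 31 + 30 + 31 + 30 + 31 = 212.
Plus 5 days into August → day 217.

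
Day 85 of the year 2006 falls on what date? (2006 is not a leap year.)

January has 31 days (85 − 31 = 54 remain).
February has 28 days (54 − 28 = 26 remain).
26 into March → March 26.

2006-03-26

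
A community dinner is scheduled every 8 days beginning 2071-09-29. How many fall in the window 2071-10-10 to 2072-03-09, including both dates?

Occurrences land 8·i days after 2071-09-29 for i = 0, 1, 2, …
2071-10-10 is 11 days after the start; 11 ÷ 8 = 1 remainder 3; since the remainder is 3, round up to i = 2. First occurrence in the window: #3 on 2071-10-15 (2×8 = 16 days in).
2072-03-09 is 162 days after the start; 162 ÷ 8 = 20 remainder 2. Last occurrence in the window: #21 on 2072-03-07.
Occurrences #3 through #21: 19 in total.

19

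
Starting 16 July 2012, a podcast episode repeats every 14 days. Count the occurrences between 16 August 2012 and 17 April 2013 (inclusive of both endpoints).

Occurrences land 14·i days after 16 July 2012 for i = 0, 1, 2, …
16 August 2012 is 31 days after the start; 31 ÷ 14 = 2 remainder 3; since the remainder is 3, round up to i = 3. First occurrence in the window: #4 on 27 August 2012 (3×14 = 42 days in).
17 April 2013 is 275 days after the start; 275 ÷ 14 = 19 remainder 9. Last occurrence in the window: #20 on 8 April 2013.
Occurrences #4 through #20: 17 in total.

17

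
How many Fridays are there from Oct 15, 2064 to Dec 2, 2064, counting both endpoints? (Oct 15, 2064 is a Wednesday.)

Oct 15, 2064 is a Wednesday; the first Friday on or after it is Oct 17, 2064 (2 days later).
From Oct 17, 2064 to Dec 2, 2064: 14 + 30 + 2 = 46 days (rest of Oct, Nov, Dec).
46 ÷ 7 = 6 full weeks with remainder 4, so 6 more Fridays after the first → 7.

7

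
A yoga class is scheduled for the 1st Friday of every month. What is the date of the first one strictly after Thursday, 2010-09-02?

2010-09-03

September 2010 starts on a Wednesday, so its 1st Friday is 2010-09-03 (2 days in).
2010-09-03 is after 2010-09-02, so that is the next one.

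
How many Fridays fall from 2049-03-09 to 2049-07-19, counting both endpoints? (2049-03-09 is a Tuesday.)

2049-03-09 is a Tuesday; the first Friday on or after it is 2049-03-12 (3 days later).
From 2049-03-12 to 2049-07-19: 19 + 30 + 31 + 30 + 19 = 129 days (rest of March, April, May, June, July).
129 ÷ 7 = 18 full weeks with remainder 3, so 18 more Fridays after the first → 19.

19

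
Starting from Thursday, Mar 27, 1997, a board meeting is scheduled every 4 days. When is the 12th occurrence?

May 10, 1997

The 12th occurrence is 11 intervals after the first: 11 × 4 = 44 days after Mar 27, 1997.
Mar has 31 days — 4 days to the end of Mar leaves 40.
Apr has 30 days (10 left).
10 days into May → May 10, 1997.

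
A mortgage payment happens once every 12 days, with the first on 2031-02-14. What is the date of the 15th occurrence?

The 15th occurrence is 14 intervals after the first: 14 × 12 = 168 days after 2031-02-14.
February has 28 days — 14 days to the end of February leaves 154.
March has 31 days (123 left).
April has 30 days (93 left).
May has 31 days (62 left).
June has 30 days (32 left).
July has 31 days (1 left).
1 day into August → 2031-08-01.

2031-08-01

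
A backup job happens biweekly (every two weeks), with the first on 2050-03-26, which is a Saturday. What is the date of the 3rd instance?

2050-04-23

The 3rd occurrence is 2 intervals after the first: 2 × 14 = 28 days after 2050-03-26.
March has 31 days — 5 days to the end of March leaves 23.
23 days into April → 2050-04-23.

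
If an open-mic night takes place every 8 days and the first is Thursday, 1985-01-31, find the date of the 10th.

The 10th occurrence is 9 intervals after the first: 9 × 8 = 72 days after 1985-01-31.
January has 31 days — 0 days to the end of January leaves 72.
February has 28 days (44 left).
March has 31 days (13 left).
13 days into April → 1985-04-13.

1985-04-13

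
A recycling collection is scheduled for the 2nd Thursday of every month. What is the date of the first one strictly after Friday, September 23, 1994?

September 1994 starts on a Thursday; its first Thursday is the 1st, so the 2nd Thursday is the 8th — September 8, 1994.
That is not after September 23, 1994, so look at October 1994.
October 1994 starts on a Saturday; its first Thursday is the 6th, so the 2nd Thursday is the 13th — October 13, 1994.

October 13, 1994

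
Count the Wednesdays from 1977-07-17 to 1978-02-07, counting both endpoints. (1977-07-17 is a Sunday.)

1977-07-17 is a Sunday; the first Wednesday on or after it is 1977-07-20 (3 days later).
From 1977-07-20 to 1978-02-07: 11 + 31 + 30 + 31 + 30 + 31 + 31 + 7 = 202 days (rest of July, August, September, October, November, December, January, February).
202 ÷ 7 = 28 full weeks with remainder 6, so 28 more Wednesdays after the first → 29.

29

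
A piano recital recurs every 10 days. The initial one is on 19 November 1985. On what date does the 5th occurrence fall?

The 5th occurrence is 4 intervals after the first: 4 × 10 = 40 days after 19 November 1985.
November has 30 days — 11 days to the end of November leaves 29.
29 days into December → 29 December 1985.

29 December 1985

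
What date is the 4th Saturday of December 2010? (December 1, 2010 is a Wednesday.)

December 2010 begins on a Wednesday, so the first Saturday is December 4 (3 days later).
The 4th Saturday is 3 weeks later: 4 + 21 = 25.

2010-12-25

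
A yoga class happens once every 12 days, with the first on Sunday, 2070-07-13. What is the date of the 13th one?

2070-12-04

The 13th occurrence is 12 intervals after the first: 12 × 12 = 144 days after 2070-07-13.
July has 31 days — 18 days to the end of July leaves 126.
August has 31 days (95 left).
September has 30 days (65 left).
October has 31 days (34 left).
November has 30 days (4 left).
4 days into December → 2070-12-04.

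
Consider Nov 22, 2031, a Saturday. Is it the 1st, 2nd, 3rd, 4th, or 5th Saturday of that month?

Day 22 falls in week ⌈22/7⌉ of the month.
Days 1–7 hold the 1st Saturday, 8–14 the 2nd, 15–21 the 3rd, 22–28 the 4th, 29–31 the 5th.
22 is in the range for the 4th.

4th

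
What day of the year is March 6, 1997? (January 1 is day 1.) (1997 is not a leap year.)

Days in months before March: 31 + 28 = 59.
Plus 6 days into March → day 65.

65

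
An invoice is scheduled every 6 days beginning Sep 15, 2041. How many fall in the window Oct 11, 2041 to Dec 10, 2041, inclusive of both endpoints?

Occurrences land 6·i days after Sep 15, 2041 for i = 0, 1, 2, …
Oct 11, 2041 is 26 days after the start; 26 ÷ 6 = 4 remainder 2; since the remainder is 2, round up to i = 5. First occurrence in the window: #6 on Oct 15, 2041 (5×6 = 30 days in).
Dec 10, 2041 is 86 days after the start; 86 ÷ 6 = 14 remainder 2. Last occurrence in the window: #15 on Dec 8, 2041.
Occurrences #6 through #15: 10 in total.

10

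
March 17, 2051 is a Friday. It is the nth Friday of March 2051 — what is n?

Day 17 falls in week ⌈17/7⌉ of the month.
Days 1–7 hold the 1st Friday, 8–14 the 2nd, 15–21 the 3rd, 22–28 the 4th, 29–31 the 5th.
17 is in the range for the 3rd.

3rd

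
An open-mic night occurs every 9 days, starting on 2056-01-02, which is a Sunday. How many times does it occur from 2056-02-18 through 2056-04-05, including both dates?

5

Occurrences land 9·i days after 2056-01-02 for i = 0, 1, 2, …
2056-02-18 is 47 days after the start; 47 ÷ 9 = 5 remainder 2; since the remainder is 2, round up to i = 6. First occurrence in the window: #7 on 2056-02-25 (6×9 = 54 days in).
2056-04-05 is 94 days after the start; 94 ÷ 9 = 10 remainder 4. Last occurrence in the window: #11 on 2056-04-01.
Occurrences #7 through #11: 5 in total.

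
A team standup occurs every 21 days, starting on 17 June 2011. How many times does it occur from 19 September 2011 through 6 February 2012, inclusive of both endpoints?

7

Occurrences land 21·i days after 17 June 2011 for i = 0, 1, 2, …
19 September 2011 is 94 days after the start; 94 ÷ 21 = 4 remainder 10; since the remainder is 10, round up to i = 5. First occurrence in the window: #6 on 30 September 2011 (5×21 = 105 days in).
6 February 2012 is 234 days after the start; 234 ÷ 21 = 11 remainder 3. Last occurrence in the window: #12 on 3 February 2012.
Occurrences #6 through #12: 7 in total.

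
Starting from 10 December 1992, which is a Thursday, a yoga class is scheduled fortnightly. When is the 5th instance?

The 5th occurrence is 4 intervals after the first: 4 × 14 = 56 days after 10 December 1992.
December has 31 days — 21 days to the end of December leaves 35.
January has 31 days (4 left).
4 days into February → 4 February 1993.

4 February 1993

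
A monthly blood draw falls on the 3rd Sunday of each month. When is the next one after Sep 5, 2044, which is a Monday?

Sep 18, 2044

Sep 2044 starts on a Thursday; its first Sunday is the 4th, so the 3rd Sunday is the 18th — Sep 18, 2044.
Sep 18, 2044 is after Sep 5, 2044, so that is the next one.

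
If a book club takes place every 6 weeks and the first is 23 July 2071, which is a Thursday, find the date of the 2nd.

3 September 2071

The 2nd occurrence is 1 interval after the first: 1 × 42 = 42 days after 23 July 2071.
July has 31 days — 8 days to the end of July leaves 34.
August has 31 days (3 left).
3 days into September → 3 September 2071.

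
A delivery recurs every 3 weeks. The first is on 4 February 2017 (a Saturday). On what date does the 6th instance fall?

The 6th occurrence is 5 intervals after the first: 5 × 21 = 105 days after 4 February 2017.
February has 28 days — 24 days to the end of February leaves 81.
March has 31 days (50 left).
April has 30 days (20 left).
20 days into May → 20 May 2017.

20 May 2017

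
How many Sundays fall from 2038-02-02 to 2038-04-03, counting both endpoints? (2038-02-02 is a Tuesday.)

8

2038-02-02 is a Tuesday; the first Sunday on or after it is 2038-02-07 (5 days later).
From 2038-02-07 to 2038-04-03: 21 + 31 + 3 = 55 days (rest of February, March, April).
55 ÷ 7 = 7 full weeks with remainder 6, so 7 more Sundays after the first → 8.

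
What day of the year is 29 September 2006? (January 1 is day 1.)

272

Days in months before September: 31 + 28 + 31 + 30 + 31 + 30 + 31 + 31 = 243.
Plus 29 days into September → day 272.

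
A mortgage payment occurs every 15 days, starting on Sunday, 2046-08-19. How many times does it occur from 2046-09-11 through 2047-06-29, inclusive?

19

Occurrences land 15·i days after 2046-08-19 for i = 0, 1, 2, …
2046-09-11 is 23 days after the start; 23 ÷ 15 = 1 remainder 8; since the remainder is 8, round up to i = 2. First occurrence in the window: #3 on 2046-09-18 (2×15 = 30 days in).
2047-06-29 is 314 days after the start; 314 ÷ 15 = 20 remainder 14. Last occurrence in the window: #21 on 2047-06-15.
Occurrences #3 through #21: 19 in total.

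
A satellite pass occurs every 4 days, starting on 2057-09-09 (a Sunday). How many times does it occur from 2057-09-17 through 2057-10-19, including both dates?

Occurrences land 4·i days after 2057-09-09 for i = 0, 1, 2, …
2057-09-17 is 8 days after the start; 8 ÷ 4 = 2 remainder 0. First occurrence in the window: #3 on 2057-09-17 (2×4 = 8 days in).
2057-10-19 is 40 days after the start; 40 ÷ 4 = 10 remainder 0. Last occurrence in the window: #11 on 2057-10-19.
Occurrences #3 through #11: 9 in total.

9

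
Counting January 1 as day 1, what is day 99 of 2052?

April 8, 2052

January has 31 days (99 − 31 = 68 remain).
February has 29 days (68 − 29 = 39 remain).
March has 31 days (39 − 31 = 8 remain).
8 into April → April 8.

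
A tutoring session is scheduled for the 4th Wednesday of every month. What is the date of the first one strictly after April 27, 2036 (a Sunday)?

May 28, 2036

April 2036 starts on a Tuesday; its first Wednesday is the 2nd, so the 4th Wednesday is the 23rd — April 23, 2036.
That is not after April 27, 2036, so look at May 2036.
May 2036 starts on a Thursday; its first Wednesday is the 7th, so the 4th Wednesday is the 28th — May 28, 2036.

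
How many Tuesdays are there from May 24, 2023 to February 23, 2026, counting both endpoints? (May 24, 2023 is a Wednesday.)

May 24, 2023 is a Wednesday; the first Tuesday on or after it is May 30, 2023 (6 days later).
From May 30, 2023 to February 23, 2026: 215 + 366 + 365 + 54 = 1000 days (rest of 2023, 2024, 2025, to February 23, 2026 in 2026).
1000 ÷ 7 = 142 full weeks with remainder 6, so 142 more Tuesdays after the first → 143.

143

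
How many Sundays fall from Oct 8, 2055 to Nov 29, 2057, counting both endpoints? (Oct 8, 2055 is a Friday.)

112

Oct 8, 2055 is a Friday; the first Sunday on or after it is Oct 10, 2055 (2 days later).
From Oct 10, 2055 to Nov 29, 2057: 82 + 366 + 333 = 781 days (rest of 2055, 2056, to Nov 29, 2057 in 2057).
781 ÷ 7 = 111 full weeks with remainder 4, so 111 more Sundays after the first → 112.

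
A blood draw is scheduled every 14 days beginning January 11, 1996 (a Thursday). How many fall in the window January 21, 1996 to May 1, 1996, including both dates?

7

Occurrences land 14·i days after January 11, 1996 for i = 0, 1, 2, …
January 21, 1996 is 10 days after the start; 10 ÷ 14 = 0 remainder 10; since the remainder is 10, round up to i = 1. First occurrence in the window: #2 on January 25, 1996 (1×14 = 14 days in).
May 1, 1996 is 111 days after the start; 111 ÷ 14 = 7 remainder 13. Last occurrence in the window: #8 on April 18, 1996.
Occurrences #2 through #8: 7 in total.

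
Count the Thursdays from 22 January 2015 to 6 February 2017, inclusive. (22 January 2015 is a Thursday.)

107

22 January 2015 is a Thursday; the first Thursday on or after it is 22 January 2015.
From 22 January 2015 to 6 February 2017: 343 + 366 + 37 = 746 days (rest of 2015, 2016, to 6 February 2017 in 2017).
746 ÷ 7 = 106 full weeks with remainder 4, so 106 more Thursdays after the first → 107.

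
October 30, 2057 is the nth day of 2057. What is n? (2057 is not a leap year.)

Days in months before October: 31 + 28 + 31 + 30 + 31 + 30 + 31 + 31 + 30 = 273.
Plus 30 days into October → day 303.

303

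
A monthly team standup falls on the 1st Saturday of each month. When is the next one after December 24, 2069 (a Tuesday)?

December 2069 starts on a Sunday, so its 1st Saturday is December 7, 2069 (6 days in).
That is not after December 24, 2069, so look at January 2070.
January 2070 starts on a Wednesday, so its 1st Saturday is January 4, 2070 (3 days in).

January 4, 2070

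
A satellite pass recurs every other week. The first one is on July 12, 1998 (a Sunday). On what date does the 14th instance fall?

January 10, 1999

The 14th occurrence is 13 intervals after the first: 13 × 14 = 182 days after July 12, 1998.
July has 31 days — 19 days to the end of July leaves 163.
August has 31 days (132 left).
September has 30 days (102 left).
October has 31 days (71 left).
November has 30 days (41 left).
December has 31 days (10 left).
10 days into January → January 10, 1999.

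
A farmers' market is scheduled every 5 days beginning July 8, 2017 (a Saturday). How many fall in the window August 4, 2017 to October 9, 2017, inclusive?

Occurrences land 5·i days after July 8, 2017 for i = 0, 1, 2, …
August 4, 2017 is 27 days after the start; 27 ÷ 5 = 5 remainder 2; since the remainder is 2, round up to i = 6. First occurrence in the window: #7 on August 7, 2017 (6×5 = 30 days in).
October 9, 2017 is 93 days after the start; 93 ÷ 5 = 18 remainder 3. Last occurrence in the window: #19 on October 6, 2017.
Occurrences #7 through #19: 13 in total.

13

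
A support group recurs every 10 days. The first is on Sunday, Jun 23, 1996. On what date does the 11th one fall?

Oct 1, 1996

The 11th occurrence is 10 intervals after the first: 10 × 10 = 100 days after Jun 23, 1996.
Jun has 30 days — 7 days to the end of Jun leaves 93.
Jul has 31 days (62 left).
Aug has 31 days (31 left).
Sep has 30 days (1 left).
1 day into Oct → Oct 1, 1996.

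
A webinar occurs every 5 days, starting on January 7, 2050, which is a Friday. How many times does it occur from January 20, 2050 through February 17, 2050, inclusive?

6

Occurrences land 5·i days after January 7, 2050 for i = 0, 1, 2, …
January 20, 2050 is 13 days after the start; 13 ÷ 5 = 2 remainder 3; since the remainder is 3, round up to i = 3. First occurrence in the window: #4 on January 22, 2050 (3×5 = 15 days in).
February 17, 2050 is 41 days after the start; 41 ÷ 5 = 8 remainder 1. Last occurrence in the window: #9 on February 16, 2050.
Occurrences #4 through #9: 6 in total.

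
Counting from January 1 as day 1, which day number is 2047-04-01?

Days in months before April: 31 + 28 + 31 = 90.
Plus 1 day into April → day 91.

91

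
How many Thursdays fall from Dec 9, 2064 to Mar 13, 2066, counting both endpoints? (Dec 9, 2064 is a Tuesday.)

66

Dec 9, 2064 is a Tuesday; the first Thursday on or after it is Dec 11, 2064 (2 days later).
From Dec 11, 2064 to Mar 13, 2066: 20 + 365 + 72 = 457 days (rest of 2064, 2065, to Mar 13, 2066 in 2066).
457 ÷ 7 = 65 full weeks with remainder 2, so 65 more Thursdays after the first → 66.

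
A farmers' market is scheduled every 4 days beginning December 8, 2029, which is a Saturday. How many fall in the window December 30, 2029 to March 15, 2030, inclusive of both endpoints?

Occurrences land 4·i days after December 8, 2029 for i = 0, 1, 2, …
December 30, 2029 is 22 days after the start; 22 ÷ 4 = 5 remainder 2; since the remainder is 2, round up to i = 6. First occurrence in the window: #7 on January 1, 2030 (6×4 = 24 days in).
March 15, 2030 is 97 days after the start; 97 ÷ 4 = 24 remainder 1. Last occurrence in the window: #25 on March 14, 2030.
Occurrences #7 through #25: 19 in total.

19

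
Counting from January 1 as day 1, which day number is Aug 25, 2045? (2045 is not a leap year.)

237

Days in months before Aug: 31 + 28 + 31 + 30 + 31 + 30 + 31 = 212.
Plus 25 days into Aug → day 237.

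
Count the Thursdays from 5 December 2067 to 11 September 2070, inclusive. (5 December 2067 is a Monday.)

145

5 December 2067 is a Monday; the first Thursday on or after it is 8 December 2067 (3 days later).
From 8 December 2067 to 11 September 2070: 23 + 366 + 365 + 254 = 1008 days (rest of 2067, 2068, 2069, to 11 September 2070 in 2070).
1008 ÷ 7 = 144 full weeks with remainder 0, so 144 more Thursdays after the first → 145.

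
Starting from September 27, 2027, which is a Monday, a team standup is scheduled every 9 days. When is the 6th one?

November 11, 2027

The 6th occurrence is 5 intervals after the first: 5 × 9 = 45 days after September 27, 2027.
September has 30 days — 3 days to the end of September leaves 42.
October has 31 days (11 left).
11 days into November → November 11, 2027.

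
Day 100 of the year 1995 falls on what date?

January has 31 days (100 − 31 = 69 remain).
February has 28 days (69 − 28 = 41 remain).
March has 31 days (41 − 31 = 10 remain).
10 into April → April 10.

10 April 1995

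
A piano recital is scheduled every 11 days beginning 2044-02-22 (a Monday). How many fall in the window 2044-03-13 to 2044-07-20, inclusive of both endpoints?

Occurrences land 11·i days after 2044-02-22 for i = 0, 1, 2, …
2044-03-13 is 20 days after the start; 20 ÷ 11 = 1 remainder 9; since the remainder is 9, round up to i = 2. First occurrence in the window: #3 on 2044-03-15 (2×11 = 22 days in).
2044-07-20 is 149 days after the start; 149 ÷ 11 = 13 remainder 6. Last occurrence in the window: #14 on 2044-07-14.
Occurrences #3 through #14: 12 in total.

12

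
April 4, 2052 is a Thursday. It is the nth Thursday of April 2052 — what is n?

Day 4 falls in week ⌈4/7⌉ of the month.
Days 1–7 hold the 1st Thursday, 8–14 the 2nd, 15–21 the 3rd, 22–28 the 4th, 29–31 the 5th.
4 is in the range for the 1st.

1st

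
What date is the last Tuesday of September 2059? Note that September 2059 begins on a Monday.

September 30, 2059

September 2059 begins on a Monday, so the first Tuesday is September 2 (1 day later).
September 2059 has 30 days. Adding weeks: 2, 9, 16, 23, 30 — the last one ≤ 30 is the 30th.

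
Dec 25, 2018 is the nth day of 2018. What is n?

Days in months before Dec: 31 + 28 + 31 + 30 + 31 + 30 + 31 + 31 + 30 + 31 + 30 = 334.
Plus 25 days into Dec → day 359.

359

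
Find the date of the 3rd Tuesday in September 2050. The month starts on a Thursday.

2050-09-20

September 2050 begins on a Thursday, so the first Tuesday is September 6 (5 days later).
The 3rd Tuesday is 2 weeks later: 6 + 14 = 20.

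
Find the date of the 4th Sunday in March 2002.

The first Sunday of March 2002 is March 3.
The 4th Sunday is 3 weeks later: 3 + 21 = 24.

24 March 2002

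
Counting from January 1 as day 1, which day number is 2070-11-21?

325

Days in months before November: 31 + 28 + 31 + 30 + 31 + 30 + 31 + 31 + 30 + 31 = 304.
Plus 21 days into November → day 325.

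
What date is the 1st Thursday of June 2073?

June 2073 begins on a Thursday, so the first Thursday is June 1.

2073-06-01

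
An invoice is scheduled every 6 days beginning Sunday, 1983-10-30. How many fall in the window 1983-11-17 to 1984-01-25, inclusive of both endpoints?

Occurrences land 6·i days after 1983-10-30 for i = 0, 1, 2, …
1983-11-17 is 18 days after the start; 18 ÷ 6 = 3 remainder 0. First occurrence in the window: #4 on 1983-11-17 (3×6 = 18 days in).
1984-01-25 is 87 days after the start; 87 ÷ 6 = 14 remainder 3. Last occurrence in the window: #15 on 1984-01-22.
Occurrences #4 through #15: 12 in total.

12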